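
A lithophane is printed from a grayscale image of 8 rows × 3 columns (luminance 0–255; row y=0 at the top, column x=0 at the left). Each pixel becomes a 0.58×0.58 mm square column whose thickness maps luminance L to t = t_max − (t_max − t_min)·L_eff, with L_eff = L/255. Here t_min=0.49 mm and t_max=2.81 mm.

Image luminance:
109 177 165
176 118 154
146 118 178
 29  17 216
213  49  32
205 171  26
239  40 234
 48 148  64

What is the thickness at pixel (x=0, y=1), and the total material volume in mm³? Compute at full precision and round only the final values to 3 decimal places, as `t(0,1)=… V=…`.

t(0,1)=1.209 V=13.285

span = t_max - t_min = 2.81 - 0.49 = 2.320
L(0,1) = 176, L_eff = 176/255 = 0.690196
t(0,1) = 2.81 - 2.320·0.690196 = 1.209
Σt over all 8·3 pixels = 83918/2125 ≈ 39.4908235
V = pitch²·Σt = 0.58²·83918/2125 = 13.285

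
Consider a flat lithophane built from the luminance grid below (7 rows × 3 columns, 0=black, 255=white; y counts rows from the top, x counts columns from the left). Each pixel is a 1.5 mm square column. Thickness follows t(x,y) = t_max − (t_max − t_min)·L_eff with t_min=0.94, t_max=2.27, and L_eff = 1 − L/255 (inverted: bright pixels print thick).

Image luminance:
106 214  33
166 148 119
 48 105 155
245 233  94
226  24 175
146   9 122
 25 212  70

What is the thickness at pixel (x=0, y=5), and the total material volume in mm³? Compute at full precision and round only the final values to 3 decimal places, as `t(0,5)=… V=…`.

span = t_max - t_min = 2.27 - 0.94 = 1.330
L(0,5) = 146, L_eff = 1 - 146/255 = 0.427451 (inverted)
t(0,5) = 2.27 - 1.330·0.427451 = 1.701
Σt over all 7·3 pixels = 171829/5100 ≈ 33.6919608
V = pitch²·Σt = 1.5²·171829/5100 = 75.807

t(0,5)=1.701 V=75.807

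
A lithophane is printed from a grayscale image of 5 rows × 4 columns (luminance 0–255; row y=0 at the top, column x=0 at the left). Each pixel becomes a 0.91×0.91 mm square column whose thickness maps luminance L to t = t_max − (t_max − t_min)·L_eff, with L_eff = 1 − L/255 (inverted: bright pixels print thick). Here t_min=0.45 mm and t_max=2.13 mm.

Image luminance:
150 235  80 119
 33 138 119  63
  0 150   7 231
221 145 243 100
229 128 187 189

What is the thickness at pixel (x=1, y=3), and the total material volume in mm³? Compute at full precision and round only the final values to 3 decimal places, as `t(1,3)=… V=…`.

span = t_max - t_min = 2.13 - 0.45 = 1.680
L(1,3) = 145, L_eff = 1 - 145/255 = 0.431373 (inverted)
t(1,3) = 2.13 - 1.680·0.431373 = 1.405
Σt over all 5·4 pixels = 57863/2125 ≈ 27.2296471
V = pitch²·Σt = 0.91²·57863/2125 = 22.549

t(1,3)=1.405 V=22.549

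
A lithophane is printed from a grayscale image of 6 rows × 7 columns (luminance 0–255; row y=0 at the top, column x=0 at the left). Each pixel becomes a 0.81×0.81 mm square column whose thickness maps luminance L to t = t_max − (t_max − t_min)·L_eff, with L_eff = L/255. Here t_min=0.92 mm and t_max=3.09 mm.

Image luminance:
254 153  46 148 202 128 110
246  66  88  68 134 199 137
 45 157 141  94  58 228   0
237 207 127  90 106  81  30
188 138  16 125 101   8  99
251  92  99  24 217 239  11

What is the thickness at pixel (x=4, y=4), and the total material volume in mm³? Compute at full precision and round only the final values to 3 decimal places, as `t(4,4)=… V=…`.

t(4,4)=2.231 V=56.183

span = t_max - t_min = 3.09 - 0.92 = 2.170
L(4,4) = 101, L_eff = 101/255 = 0.396078
t(4,4) = 3.09 - 2.170·0.396078 = 2.231
Σt over all 6·7 pixels = 1091797/12750 ≈ 85.6311373
V = pitch²·Σt = 0.81²·1091797/12750 = 56.183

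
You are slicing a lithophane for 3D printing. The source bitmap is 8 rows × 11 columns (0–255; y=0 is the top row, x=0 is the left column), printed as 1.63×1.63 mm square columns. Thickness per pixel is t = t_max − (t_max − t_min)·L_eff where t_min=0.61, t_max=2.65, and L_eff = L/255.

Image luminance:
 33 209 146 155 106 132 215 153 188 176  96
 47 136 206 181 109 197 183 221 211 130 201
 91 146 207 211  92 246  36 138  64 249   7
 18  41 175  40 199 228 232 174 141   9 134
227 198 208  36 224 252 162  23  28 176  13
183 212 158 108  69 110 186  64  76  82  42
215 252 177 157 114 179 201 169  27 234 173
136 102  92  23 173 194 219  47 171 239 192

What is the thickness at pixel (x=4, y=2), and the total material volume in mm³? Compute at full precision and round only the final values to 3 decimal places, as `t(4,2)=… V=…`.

span = t_max - t_min = 2.65 - 0.61 = 2.040
L(4,2) = 92, L_eff = 92/255 = 0.360784
t(4,2) = 2.65 - 2.040·0.360784 = 1.914
Σt over all 8·11 pixels = 132.144
V = pitch²·Σt = 1.63²·132.144 = 351.093

t(4,2)=1.914 V=351.093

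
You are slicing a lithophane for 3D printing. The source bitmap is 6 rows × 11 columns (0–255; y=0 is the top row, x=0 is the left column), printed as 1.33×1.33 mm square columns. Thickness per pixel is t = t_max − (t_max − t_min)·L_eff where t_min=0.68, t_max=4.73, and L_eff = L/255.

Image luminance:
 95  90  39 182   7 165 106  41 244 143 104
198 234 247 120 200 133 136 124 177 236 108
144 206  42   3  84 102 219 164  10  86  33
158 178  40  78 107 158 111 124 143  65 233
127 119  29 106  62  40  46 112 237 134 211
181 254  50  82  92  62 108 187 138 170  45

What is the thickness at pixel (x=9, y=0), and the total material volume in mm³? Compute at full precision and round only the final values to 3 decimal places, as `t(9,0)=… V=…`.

span = t_max - t_min = 4.73 - 0.68 = 4.050
L(9,0) = 143, L_eff = 143/255 = 0.560784
t(9,0) = 4.73 - 4.050·0.560784 = 2.459
Σt over all 6·11 pixels = 309063/1700 ≈ 181.8017647
V = pitch²·Σt = 1.33²·309063/1700 = 321.589

t(9,0)=2.459 V=321.589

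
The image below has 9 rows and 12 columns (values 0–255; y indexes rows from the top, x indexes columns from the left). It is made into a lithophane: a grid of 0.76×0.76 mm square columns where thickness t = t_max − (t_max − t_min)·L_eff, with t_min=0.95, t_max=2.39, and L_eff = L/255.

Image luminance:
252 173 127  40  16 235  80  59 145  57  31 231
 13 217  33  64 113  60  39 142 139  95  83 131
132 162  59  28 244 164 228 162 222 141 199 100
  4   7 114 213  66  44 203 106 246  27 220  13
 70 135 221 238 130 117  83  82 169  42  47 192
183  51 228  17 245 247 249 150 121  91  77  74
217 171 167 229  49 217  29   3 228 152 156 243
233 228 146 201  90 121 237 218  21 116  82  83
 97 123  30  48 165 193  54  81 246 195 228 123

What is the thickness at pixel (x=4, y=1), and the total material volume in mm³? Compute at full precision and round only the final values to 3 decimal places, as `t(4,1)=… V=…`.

span = t_max - t_min = 2.39 - 0.95 = 1.440
L(4,1) = 113, L_eff = 113/255 = 0.443137
t(4,1) = 2.39 - 1.440·0.443137 = 1.752
Σt over all 9·12 pixels = 378609/2125 ≈ 178.1689412
V = pitch²·Σt = 0.76²·378609/2125 = 102.910

t(4,1)=1.752 V=102.910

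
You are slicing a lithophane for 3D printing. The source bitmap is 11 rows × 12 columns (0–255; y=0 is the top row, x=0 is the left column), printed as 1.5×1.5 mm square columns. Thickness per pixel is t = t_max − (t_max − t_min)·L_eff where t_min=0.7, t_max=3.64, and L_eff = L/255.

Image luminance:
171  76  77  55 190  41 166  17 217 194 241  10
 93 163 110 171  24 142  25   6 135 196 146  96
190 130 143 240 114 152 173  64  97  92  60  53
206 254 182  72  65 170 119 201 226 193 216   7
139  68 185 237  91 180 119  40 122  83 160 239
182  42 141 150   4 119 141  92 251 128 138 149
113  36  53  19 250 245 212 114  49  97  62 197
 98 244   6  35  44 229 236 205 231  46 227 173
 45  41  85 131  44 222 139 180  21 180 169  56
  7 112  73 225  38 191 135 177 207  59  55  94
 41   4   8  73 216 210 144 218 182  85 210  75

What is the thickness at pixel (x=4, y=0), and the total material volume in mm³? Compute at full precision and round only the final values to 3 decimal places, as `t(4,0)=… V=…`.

t(4,0)=1.449 V=646.462

span = t_max - t_min = 3.64 - 0.7 = 2.940
L(4,0) = 190, L_eff = 190/255 = 0.745098
t(4,0) = 3.64 - 2.940·0.745098 = 1.449
Σt over all 11·12 pixels = 610547/2125 ≈ 287.3162353
V = pitch²·Σt = 1.5²·610547/2125 = 646.462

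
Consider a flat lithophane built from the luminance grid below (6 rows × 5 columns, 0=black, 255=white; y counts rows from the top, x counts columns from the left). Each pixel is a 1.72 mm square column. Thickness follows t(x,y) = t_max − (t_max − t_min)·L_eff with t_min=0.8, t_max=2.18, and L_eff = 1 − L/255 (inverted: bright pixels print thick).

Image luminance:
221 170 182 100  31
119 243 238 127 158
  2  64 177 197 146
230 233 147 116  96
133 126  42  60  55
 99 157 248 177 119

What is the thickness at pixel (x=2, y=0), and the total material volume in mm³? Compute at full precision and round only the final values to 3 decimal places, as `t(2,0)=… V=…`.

t(2,0)=1.785 V=138.452

span = t_max - t_min = 2.18 - 0.8 = 1.380
L(2,0) = 182, L_eff = 1 - 182/255 = 0.286275 (inverted)
t(2,0) = 2.18 - 1.380·0.286275 = 1.785
Σt over all 6·5 pixels = 198899/4250 ≈ 46.7997647
V = pitch²·Σt = 1.72²·198899/4250 = 138.452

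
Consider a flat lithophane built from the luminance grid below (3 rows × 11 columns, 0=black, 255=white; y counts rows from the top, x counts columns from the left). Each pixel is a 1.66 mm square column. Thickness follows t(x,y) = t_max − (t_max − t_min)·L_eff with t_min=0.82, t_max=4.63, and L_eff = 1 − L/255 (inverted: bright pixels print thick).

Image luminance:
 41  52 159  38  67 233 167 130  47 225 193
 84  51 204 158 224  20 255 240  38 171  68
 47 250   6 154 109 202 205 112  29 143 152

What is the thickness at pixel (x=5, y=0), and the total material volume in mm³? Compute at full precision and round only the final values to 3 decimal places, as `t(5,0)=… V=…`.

t(5,0)=4.301 V=250.535

span = t_max - t_min = 4.63 - 0.82 = 3.810
L(5,0) = 233, L_eff = 1 - 233/255 = 0.086275 (inverted)
t(5,0) = 4.63 - 3.810·0.086275 = 4.301
Σt over all 3·11 pixels = 193202/2125 ≈ 90.9185882
V = pitch²·Σt = 1.66²·193202/2125 = 250.535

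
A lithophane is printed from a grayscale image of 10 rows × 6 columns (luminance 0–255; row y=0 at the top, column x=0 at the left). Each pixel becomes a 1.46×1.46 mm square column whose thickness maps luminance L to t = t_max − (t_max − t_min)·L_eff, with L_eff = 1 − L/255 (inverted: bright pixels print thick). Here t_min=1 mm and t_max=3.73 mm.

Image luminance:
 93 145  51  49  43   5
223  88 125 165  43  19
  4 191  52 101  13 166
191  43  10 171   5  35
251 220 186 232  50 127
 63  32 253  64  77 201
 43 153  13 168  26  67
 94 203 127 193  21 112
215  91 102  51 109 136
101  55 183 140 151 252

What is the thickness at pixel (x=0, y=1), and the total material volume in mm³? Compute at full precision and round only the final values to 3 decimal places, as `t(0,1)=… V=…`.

t(0,1)=3.387 V=278.353

span = t_max - t_min = 3.73 - 1 = 2.730
L(0,1) = 223, L_eff = 1 - 223/255 = 0.125490 (inverted)
t(0,1) = 3.73 - 2.730·0.125490 = 3.387
Σt over all 10·6 pixels = 1109963/8500 ≈ 130.5838824
V = pitch²·Σt = 1.46²·1109963/8500 = 278.353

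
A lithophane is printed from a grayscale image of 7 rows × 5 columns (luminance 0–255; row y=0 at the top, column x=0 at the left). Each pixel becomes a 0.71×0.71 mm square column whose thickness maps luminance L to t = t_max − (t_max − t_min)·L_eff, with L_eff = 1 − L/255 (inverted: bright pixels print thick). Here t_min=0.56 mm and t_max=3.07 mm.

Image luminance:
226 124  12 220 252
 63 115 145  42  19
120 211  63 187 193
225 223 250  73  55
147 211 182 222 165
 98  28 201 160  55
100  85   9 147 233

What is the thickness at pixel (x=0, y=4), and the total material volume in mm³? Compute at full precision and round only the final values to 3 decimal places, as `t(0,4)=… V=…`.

t(0,4)=2.007 V=34.000

span = t_max - t_min = 3.07 - 0.56 = 2.510
L(0,4) = 147, L_eff = 1 - 147/255 = 0.423529 (inverted)
t(0,4) = 3.07 - 2.510·0.423529 = 2.007
Σt over all 7·5 pixels = 1719911/25500 ≈ 67.4474902
V = pitch²·Σt = 0.71²·1719911/25500 = 34.000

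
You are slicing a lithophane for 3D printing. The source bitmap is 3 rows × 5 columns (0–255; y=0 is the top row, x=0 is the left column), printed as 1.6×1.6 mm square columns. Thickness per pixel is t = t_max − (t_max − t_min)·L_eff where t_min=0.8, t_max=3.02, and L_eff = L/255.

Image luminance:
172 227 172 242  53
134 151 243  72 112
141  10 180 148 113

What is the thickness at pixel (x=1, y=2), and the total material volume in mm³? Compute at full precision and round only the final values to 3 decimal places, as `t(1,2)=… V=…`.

t(1,2)=2.933 V=67.605

span = t_max - t_min = 3.02 - 0.8 = 2.220
L(1,2) = 10, L_eff = 10/255 = 0.039216
t(1,2) = 3.02 - 2.220·0.039216 = 2.933
Σt over all 3·5 pixels = 22447/850 ≈ 26.4082353
V = pitch²·Σt = 1.6²·22447/850 = 67.605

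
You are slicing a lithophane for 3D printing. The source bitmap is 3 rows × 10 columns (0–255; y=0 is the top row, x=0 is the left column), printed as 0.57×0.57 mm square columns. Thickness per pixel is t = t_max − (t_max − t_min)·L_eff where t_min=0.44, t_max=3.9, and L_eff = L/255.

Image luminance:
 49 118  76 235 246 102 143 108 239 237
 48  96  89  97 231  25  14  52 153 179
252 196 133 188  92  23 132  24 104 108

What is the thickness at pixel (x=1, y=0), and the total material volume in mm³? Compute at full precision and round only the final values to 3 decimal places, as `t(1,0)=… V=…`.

span = t_max - t_min = 3.9 - 0.44 = 3.460
L(1,0) = 118, L_eff = 118/255 = 0.462745
t(1,0) = 3.9 - 3.460·0.462745 = 2.299
Σt over all 3·10 pixels = 278751/4250 ≈ 65.5884706
V = pitch²·Σt = 0.57²·278751/4250 = 21.310

t(1,0)=2.299 V=21.310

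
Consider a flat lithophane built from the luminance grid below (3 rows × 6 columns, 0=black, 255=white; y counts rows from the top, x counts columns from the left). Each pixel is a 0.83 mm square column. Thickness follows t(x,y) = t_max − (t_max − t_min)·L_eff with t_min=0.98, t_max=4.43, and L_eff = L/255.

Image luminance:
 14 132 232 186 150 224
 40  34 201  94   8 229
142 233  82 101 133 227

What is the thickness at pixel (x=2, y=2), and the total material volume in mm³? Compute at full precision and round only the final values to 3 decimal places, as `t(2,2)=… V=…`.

span = t_max - t_min = 4.43 - 0.98 = 3.450
L(2,2) = 82, L_eff = 82/255 = 0.321569
t(2,2) = 4.43 - 3.450·0.321569 = 3.321
Σt over all 3·6 pixels = 19733/425 ≈ 46.4305882
V = pitch²·Σt = 0.83²·19733/425 = 31.986

t(2,2)=3.321 V=31.986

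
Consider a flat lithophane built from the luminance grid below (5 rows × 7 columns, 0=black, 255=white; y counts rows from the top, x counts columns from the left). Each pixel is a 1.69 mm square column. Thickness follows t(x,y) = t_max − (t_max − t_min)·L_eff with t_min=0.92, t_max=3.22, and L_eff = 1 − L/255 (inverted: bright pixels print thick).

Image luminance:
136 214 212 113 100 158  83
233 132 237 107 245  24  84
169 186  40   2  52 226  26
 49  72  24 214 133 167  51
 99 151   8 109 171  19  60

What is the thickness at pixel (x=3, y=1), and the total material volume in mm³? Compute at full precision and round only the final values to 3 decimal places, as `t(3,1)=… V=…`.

t(3,1)=1.885 V=197.741

span = t_max - t_min = 3.22 - 0.92 = 2.300
L(3,1) = 107, L_eff = 1 - 107/255 = 0.580392 (inverted)
t(3,1) = 3.22 - 2.300·0.580392 = 1.885
Σt over all 5·7 pixels = 88274/1275 ≈ 69.2345098
V = pitch²·Σt = 1.69²·88274/1275 = 197.741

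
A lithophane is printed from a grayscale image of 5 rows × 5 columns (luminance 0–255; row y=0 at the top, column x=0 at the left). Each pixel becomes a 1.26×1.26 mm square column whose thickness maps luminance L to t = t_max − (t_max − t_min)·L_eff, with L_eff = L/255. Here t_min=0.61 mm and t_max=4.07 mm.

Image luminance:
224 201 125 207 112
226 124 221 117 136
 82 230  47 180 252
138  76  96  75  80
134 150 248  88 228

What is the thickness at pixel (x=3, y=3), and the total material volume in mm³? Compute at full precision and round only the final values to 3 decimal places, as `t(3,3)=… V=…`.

span = t_max - t_min = 4.07 - 0.61 = 3.460
L(3,3) = 75, L_eff = 75/255 = 0.294118
t(3,3) = 4.07 - 3.460·0.294118 = 3.052
Σt over all 5·5 pixels = 1280863/25500 ≈ 50.2299216
V = pitch²·Σt = 1.26²·1280863/25500 = 79.745

t(3,3)=3.052 V=79.745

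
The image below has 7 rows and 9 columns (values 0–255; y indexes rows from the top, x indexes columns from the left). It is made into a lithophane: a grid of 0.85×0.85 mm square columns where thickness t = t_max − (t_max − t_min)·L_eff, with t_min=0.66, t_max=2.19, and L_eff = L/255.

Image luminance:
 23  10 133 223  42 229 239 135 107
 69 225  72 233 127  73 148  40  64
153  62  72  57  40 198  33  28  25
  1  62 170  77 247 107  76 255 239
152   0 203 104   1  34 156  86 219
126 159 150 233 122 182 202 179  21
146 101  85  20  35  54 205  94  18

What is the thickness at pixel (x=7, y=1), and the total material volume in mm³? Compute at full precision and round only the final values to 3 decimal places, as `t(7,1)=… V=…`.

span = t_max - t_min = 2.19 - 0.66 = 1.530
L(7,1) = 40, L_eff = 40/255 = 0.156863
t(7,1) = 2.19 - 1.530·0.156863 = 1.950
Σt over all 7·9 pixels = 94.884
V = pitch²·Σt = 0.85²·94.884 = 68.554

t(7,1)=1.950 V=68.554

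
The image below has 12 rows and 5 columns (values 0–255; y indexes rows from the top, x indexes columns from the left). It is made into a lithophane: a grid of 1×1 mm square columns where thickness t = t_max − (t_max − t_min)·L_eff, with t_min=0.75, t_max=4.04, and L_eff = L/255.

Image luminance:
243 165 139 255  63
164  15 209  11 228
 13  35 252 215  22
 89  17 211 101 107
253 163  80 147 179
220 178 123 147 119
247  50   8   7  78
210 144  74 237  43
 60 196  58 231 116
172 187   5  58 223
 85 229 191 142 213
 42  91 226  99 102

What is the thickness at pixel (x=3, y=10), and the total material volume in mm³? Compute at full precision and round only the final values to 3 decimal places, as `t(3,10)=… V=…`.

t(3,10)=2.208 V=139.352

span = t_max - t_min = 4.04 - 0.75 = 3.290
L(3,10) = 142, L_eff = 142/255 = 0.556863
t(3,10) = 4.04 - 3.290·0.556863 = 2.208
Σt over all 12·5 pixels = 3553477/25500 ≈ 139.3520392
V = pitch²·Σt = 1²·3553477/25500 = 139.352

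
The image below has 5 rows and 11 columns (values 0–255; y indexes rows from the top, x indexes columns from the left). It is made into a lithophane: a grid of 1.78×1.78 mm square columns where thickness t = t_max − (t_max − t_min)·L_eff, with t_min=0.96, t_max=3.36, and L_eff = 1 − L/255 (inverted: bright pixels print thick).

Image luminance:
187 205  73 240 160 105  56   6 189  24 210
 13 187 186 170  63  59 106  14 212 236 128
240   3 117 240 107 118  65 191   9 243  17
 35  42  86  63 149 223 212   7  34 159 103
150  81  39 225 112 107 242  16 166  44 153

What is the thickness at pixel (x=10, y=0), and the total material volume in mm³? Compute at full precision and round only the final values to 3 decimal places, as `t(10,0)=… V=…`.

t(10,0)=2.936 V=364.910

span = t_max - t_min = 3.36 - 0.96 = 2.400
L(10,0) = 210, L_eff = 1 - 210/255 = 0.176471 (inverted)
t(10,0) = 3.36 - 2.400·0.176471 = 2.936
Σt over all 5·11 pixels = 48948/425 ≈ 115.1717647
V = pitch²·Σt = 1.78²·48948/425 = 364.910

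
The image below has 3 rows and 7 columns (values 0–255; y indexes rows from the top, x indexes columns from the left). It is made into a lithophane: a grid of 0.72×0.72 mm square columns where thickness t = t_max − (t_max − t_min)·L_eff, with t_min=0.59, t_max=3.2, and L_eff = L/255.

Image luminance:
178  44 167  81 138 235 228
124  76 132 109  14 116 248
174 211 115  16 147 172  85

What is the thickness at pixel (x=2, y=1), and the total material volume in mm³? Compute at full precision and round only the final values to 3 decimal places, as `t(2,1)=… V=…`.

t(2,1)=1.849 V=19.927

span = t_max - t_min = 3.2 - 0.59 = 2.610
L(2,1) = 132, L_eff = 132/255 = 0.517647
t(2,1) = 3.2 - 2.610·0.517647 = 1.849
Σt over all 3·7 pixels = 32673/850 ≈ 38.4388235
V = pitch²·Σt = 0.72²·32673/850 = 19.927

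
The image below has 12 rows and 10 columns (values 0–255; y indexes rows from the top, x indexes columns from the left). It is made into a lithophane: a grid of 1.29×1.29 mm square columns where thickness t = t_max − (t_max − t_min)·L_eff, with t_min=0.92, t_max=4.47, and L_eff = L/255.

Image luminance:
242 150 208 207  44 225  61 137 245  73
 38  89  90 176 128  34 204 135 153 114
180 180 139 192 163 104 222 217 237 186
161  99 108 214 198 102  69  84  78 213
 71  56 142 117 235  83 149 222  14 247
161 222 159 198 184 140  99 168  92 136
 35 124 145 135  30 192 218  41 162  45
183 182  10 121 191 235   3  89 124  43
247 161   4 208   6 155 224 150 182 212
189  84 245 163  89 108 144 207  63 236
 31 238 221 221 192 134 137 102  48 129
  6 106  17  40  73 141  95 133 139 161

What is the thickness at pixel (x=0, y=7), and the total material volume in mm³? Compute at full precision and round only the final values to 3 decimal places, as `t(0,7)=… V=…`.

t(0,7)=1.922 V=509.374

span = t_max - t_min = 4.47 - 0.92 = 3.550
L(0,7) = 183, L_eff = 183/255 = 0.717647
t(0,7) = 4.47 - 3.550·0.717647 = 1.922
Σt over all 12·10 pixels = 1561087/5100 ≈ 306.0954902
V = pitch²·Σt = 1.29²·1561087/5100 = 509.374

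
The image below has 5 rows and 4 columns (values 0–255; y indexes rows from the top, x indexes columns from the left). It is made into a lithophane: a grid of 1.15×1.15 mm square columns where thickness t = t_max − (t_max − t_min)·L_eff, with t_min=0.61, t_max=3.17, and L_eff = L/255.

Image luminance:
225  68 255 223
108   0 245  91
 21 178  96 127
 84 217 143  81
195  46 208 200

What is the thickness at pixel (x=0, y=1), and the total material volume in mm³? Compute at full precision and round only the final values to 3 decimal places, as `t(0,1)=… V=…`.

span = t_max - t_min = 3.17 - 0.61 = 2.560
L(0,1) = 108, L_eff = 108/255 = 0.423529
t(0,1) = 3.17 - 2.560·0.423529 = 2.086
Σt over all 5·4 pixels = 74757/2125 ≈ 35.1797647
V = pitch²·Σt = 1.15²·74757/2125 = 46.525

t(0,1)=2.086 V=46.525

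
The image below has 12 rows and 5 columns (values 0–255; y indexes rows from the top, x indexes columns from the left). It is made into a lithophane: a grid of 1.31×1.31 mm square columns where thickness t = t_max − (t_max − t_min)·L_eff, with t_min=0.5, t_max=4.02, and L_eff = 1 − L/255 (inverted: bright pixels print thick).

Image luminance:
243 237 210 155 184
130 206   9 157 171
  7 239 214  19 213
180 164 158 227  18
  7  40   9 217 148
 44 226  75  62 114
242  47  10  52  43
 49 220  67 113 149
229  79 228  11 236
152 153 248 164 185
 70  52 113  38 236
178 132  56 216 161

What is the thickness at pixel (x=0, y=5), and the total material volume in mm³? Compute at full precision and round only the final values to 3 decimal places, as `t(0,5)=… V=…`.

span = t_max - t_min = 4.02 - 0.5 = 3.520
L(0,5) = 44, L_eff = 1 - 44/255 = 0.827451 (inverted)
t(0,5) = 4.02 - 3.520·0.827451 = 1.107
Σt over all 12·5 pixels = 896306/6375 ≈ 140.5970196
V = pitch²·Σt = 1.31²·896306/6375 = 241.279

t(0,5)=1.107 V=241.279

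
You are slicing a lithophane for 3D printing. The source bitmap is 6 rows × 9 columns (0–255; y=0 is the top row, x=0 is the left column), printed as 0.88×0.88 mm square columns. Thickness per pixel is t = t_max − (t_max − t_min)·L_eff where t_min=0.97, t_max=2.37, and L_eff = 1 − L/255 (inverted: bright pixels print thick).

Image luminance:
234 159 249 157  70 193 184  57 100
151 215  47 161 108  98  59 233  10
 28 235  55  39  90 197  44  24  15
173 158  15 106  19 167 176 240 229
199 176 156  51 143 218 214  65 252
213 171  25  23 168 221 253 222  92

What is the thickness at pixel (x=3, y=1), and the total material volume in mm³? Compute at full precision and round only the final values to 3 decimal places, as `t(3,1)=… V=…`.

t(3,1)=1.854 V=71.842

span = t_max - t_min = 2.37 - 0.97 = 1.400
L(3,1) = 161, L_eff = 1 - 161/255 = 0.368627 (inverted)
t(3,1) = 2.37 - 1.400·0.368627 = 1.854
Σt over all 6·9 pixels = 236567/2550 ≈ 92.7713725
V = pitch²·Σt = 0.88²·236567/2550 = 71.842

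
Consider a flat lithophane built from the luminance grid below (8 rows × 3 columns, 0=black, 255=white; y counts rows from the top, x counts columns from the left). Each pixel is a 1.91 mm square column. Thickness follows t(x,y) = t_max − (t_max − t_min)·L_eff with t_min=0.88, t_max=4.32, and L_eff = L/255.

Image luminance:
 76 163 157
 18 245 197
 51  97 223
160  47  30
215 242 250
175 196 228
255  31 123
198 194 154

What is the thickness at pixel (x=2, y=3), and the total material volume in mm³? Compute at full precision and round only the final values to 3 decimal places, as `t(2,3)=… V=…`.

span = t_max - t_min = 4.32 - 0.88 = 3.440
L(2,3) = 30, L_eff = 30/255 = 0.117647
t(2,3) = 4.32 - 3.440·0.117647 = 3.915
Σt over all 8·3 pixels = 68122/1275 ≈ 53.4290196
V = pitch²·Σt = 1.91²·68122/1275 = 194.914

t(2,3)=3.915 V=194.914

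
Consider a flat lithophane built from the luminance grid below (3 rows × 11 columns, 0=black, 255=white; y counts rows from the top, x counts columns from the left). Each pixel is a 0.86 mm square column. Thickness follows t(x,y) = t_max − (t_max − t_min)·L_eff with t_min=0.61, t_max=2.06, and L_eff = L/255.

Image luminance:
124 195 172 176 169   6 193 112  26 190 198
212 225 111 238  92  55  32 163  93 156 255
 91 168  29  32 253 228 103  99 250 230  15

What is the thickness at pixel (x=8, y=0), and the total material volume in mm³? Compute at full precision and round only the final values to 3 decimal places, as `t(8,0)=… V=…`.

t(8,0)=1.912 V=30.550

span = t_max - t_min = 2.06 - 0.61 = 1.450
L(8,0) = 26, L_eff = 26/255 = 0.101961
t(8,0) = 2.06 - 1.450·0.101961 = 1.912
Σt over all 3·11 pixels = 210659/5100 ≈ 41.3056863
V = pitch²·Σt = 0.86²·210659/5100 = 30.550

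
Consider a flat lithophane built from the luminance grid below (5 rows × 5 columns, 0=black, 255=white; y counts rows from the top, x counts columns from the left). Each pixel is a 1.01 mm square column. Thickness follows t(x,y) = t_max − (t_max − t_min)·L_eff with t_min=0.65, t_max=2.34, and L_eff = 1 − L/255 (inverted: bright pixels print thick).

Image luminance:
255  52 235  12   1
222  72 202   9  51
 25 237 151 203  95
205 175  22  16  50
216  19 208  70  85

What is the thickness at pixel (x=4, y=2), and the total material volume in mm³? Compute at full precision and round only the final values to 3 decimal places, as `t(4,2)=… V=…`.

t(4,2)=1.280 V=36.101

span = t_max - t_min = 2.34 - 0.65 = 1.690
L(4,2) = 95, L_eff = 1 - 95/255 = 0.627451 (inverted)
t(4,2) = 2.34 - 1.690·0.627451 = 1.280
Σt over all 5·5 pixels = 902447/25500 ≈ 35.3900784
V = pitch²·Σt = 1.01²·902447/25500 = 36.101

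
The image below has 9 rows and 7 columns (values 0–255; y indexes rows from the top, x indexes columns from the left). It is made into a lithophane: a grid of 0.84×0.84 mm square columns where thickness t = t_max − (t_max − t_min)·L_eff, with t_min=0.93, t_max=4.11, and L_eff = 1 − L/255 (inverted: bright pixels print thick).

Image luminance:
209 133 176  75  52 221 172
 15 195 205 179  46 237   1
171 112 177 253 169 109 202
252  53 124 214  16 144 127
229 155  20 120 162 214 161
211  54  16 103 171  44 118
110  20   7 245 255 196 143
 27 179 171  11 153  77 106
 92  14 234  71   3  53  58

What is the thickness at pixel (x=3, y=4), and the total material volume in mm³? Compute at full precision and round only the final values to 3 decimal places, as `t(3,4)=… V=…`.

span = t_max - t_min = 4.11 - 0.93 = 3.180
L(3,4) = 120, L_eff = 1 - 120/255 = 0.529412 (inverted)
t(3,4) = 4.11 - 3.180·0.529412 = 2.426
Σt over all 9·7 pixels = 1350467/8500 ≈ 158.8784706
V = pitch²·Σt = 0.84²·1350467/8500 = 112.105

t(3,4)=2.426 V=112.105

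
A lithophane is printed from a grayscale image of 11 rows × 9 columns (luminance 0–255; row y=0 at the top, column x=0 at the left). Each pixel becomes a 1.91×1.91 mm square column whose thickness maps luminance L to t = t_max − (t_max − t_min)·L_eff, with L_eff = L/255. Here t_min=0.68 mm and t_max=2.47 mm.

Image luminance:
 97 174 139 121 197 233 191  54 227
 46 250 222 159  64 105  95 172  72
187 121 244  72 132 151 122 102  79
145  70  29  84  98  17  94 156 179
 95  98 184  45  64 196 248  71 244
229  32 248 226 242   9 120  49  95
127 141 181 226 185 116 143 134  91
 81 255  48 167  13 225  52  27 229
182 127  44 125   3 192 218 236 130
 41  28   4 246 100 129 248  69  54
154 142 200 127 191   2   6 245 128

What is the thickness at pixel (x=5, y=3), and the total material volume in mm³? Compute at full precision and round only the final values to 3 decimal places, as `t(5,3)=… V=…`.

span = t_max - t_min = 2.47 - 0.68 = 1.790
L(5,3) = 17, L_eff = 17/255 = 0.066667
t(5,3) = 2.47 - 1.790·0.066667 = 2.351
Σt over all 11·9 pixels = 1953631/12750 ≈ 153.2259608
V = pitch²·Σt = 1.91²·1953631/12750 = 558.984

t(5,3)=2.351 V=558.984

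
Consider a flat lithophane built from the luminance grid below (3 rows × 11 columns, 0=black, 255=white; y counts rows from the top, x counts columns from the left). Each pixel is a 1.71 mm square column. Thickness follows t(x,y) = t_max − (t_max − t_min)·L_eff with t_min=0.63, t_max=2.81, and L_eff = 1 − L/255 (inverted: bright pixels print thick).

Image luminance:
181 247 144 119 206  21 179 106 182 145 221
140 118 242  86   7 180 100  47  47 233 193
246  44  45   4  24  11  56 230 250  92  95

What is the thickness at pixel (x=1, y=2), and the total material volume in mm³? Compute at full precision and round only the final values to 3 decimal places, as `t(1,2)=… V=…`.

span = t_max - t_min = 2.81 - 0.63 = 2.180
L(1,2) = 44, L_eff = 1 - 44/255 = 0.827451 (inverted)
t(1,2) = 2.81 - 2.180·0.827451 = 1.006
Σt over all 3·11 pixels = 1454683/25500 ≈ 57.0463922
V = pitch²·Σt = 1.71²·1454683/25500 = 166.809

t(1,2)=1.006 V=166.809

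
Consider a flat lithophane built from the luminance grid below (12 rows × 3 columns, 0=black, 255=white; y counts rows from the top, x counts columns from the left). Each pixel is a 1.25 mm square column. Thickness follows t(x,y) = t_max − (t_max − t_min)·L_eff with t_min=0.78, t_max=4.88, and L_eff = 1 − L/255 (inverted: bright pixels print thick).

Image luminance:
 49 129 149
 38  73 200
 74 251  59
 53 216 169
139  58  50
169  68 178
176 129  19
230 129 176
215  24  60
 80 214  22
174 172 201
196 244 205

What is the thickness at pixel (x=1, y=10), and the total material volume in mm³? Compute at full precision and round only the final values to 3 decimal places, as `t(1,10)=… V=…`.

span = t_max - t_min = 4.88 - 0.78 = 4.100
L(1,10) = 172, L_eff = 1 - 172/255 = 0.325490 (inverted)
t(1,10) = 4.88 - 4.100·0.325490 = 3.545
Σt over all 12·3 pixels = 44652/425 ≈ 105.0635294
V = pitch²·Σt = 1.25²·44652/425 = 164.162

t(1,10)=3.545 V=164.162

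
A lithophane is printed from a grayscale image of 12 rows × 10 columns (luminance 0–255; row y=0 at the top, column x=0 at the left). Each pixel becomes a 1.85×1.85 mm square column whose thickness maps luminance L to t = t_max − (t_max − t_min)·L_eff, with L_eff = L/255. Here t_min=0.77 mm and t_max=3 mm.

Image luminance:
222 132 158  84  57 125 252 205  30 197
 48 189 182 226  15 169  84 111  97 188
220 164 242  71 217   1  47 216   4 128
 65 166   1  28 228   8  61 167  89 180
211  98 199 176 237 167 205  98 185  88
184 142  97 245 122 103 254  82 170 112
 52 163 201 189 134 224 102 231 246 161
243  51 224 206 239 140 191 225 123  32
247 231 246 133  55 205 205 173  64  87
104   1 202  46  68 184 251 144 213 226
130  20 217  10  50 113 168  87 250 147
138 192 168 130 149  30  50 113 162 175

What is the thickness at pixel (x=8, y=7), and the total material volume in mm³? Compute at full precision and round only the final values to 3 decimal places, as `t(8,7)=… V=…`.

span = t_max - t_min = 3 - 0.77 = 2.230
L(8,7) = 123, L_eff = 123/255 = 0.482353
t(8,7) = 3 - 2.230·0.482353 = 1.924
Σt over all 12·10 pixels = 534217/2550 ≈ 209.4968627
V = pitch²·Σt = 1.85²·534217/2550 = 717.003

t(8,7)=1.924 V=717.003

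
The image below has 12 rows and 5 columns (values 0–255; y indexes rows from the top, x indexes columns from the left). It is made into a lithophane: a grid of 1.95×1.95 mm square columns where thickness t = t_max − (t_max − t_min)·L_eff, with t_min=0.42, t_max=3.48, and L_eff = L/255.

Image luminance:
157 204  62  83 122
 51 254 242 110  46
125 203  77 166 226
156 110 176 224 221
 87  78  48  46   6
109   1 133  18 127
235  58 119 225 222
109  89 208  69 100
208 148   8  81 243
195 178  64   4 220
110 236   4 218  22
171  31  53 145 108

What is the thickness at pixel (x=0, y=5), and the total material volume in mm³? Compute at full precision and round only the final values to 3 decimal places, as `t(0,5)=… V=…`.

t(0,5)=2.172 V=449.501

span = t_max - t_min = 3.48 - 0.42 = 3.060
L(0,5) = 109, L_eff = 109/255 = 0.427451
t(0,5) = 3.48 - 3.060·0.427451 = 2.172
Σt over all 12·5 pixels = 118.212
V = pitch²·Σt = 1.95²·118.212 = 449.501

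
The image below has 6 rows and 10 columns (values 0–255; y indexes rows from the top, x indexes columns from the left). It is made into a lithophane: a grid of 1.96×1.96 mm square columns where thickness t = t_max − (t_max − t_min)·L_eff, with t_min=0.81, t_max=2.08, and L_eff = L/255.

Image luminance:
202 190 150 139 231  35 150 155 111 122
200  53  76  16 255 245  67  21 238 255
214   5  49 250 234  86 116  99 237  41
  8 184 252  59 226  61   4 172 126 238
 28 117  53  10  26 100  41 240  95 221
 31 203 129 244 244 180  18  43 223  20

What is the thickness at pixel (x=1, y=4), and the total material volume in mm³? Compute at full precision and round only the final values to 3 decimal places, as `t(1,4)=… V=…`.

span = t_max - t_min = 2.08 - 0.81 = 1.270
L(1,4) = 117, L_eff = 117/255 = 0.458824
t(1,4) = 2.08 - 1.270·0.458824 = 1.497
Σt over all 6·10 pixels = 1093487/12750 ≈ 85.7636863
V = pitch²·Σt = 1.96²·1093487/12750 = 329.470

t(1,4)=1.497 V=329.470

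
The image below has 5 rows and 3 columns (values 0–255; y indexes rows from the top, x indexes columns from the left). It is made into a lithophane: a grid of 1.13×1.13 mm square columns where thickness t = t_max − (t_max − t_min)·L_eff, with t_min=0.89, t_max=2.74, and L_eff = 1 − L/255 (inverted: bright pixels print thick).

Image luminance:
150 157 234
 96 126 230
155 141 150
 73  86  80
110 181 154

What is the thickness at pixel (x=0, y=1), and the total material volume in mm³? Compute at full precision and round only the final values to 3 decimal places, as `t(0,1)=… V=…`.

span = t_max - t_min = 2.74 - 0.89 = 1.850
L(0,1) = 96, L_eff = 1 - 96/255 = 0.623529 (inverted)
t(0,1) = 2.74 - 1.850·0.623529 = 1.586
Σt over all 5·3 pixels = 36659/1275 ≈ 28.7521569
V = pitch²·Σt = 1.13²·36659/1275 = 36.714

t(0,1)=1.586 V=36.714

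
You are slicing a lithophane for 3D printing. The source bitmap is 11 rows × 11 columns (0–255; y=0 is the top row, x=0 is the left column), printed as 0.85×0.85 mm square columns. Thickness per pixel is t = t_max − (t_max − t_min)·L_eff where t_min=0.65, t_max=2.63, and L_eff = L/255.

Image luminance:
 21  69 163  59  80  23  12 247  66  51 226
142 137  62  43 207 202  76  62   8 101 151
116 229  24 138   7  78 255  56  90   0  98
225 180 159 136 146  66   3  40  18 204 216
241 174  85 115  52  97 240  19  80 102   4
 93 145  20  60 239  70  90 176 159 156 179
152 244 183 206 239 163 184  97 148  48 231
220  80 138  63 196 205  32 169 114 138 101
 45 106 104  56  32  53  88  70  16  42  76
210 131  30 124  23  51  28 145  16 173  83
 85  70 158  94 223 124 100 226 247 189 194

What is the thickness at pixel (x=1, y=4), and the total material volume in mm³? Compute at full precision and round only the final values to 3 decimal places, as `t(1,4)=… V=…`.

t(1,4)=1.279 V=151.095

span = t_max - t_min = 2.63 - 0.65 = 1.980
L(1,4) = 174, L_eff = 174/255 = 0.682353
t(1,4) = 2.63 - 1.980·0.682353 = 1.279
Σt over all 11·11 pixels = 1777589/8500 ≈ 209.1281176
V = pitch²·Σt = 0.85²·1777589/8500 = 151.095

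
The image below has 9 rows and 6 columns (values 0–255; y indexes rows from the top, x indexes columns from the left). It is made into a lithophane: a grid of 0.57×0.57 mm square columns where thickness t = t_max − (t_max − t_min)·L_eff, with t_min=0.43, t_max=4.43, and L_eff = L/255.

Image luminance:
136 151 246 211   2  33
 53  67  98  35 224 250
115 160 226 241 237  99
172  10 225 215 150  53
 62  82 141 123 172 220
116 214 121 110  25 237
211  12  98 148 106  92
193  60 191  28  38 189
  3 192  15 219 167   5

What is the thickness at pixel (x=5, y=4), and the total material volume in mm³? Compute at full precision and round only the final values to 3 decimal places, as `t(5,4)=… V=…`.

t(5,4)=0.979 V=42.052

span = t_max - t_min = 4.43 - 0.43 = 4.000
L(5,4) = 220, L_eff = 220/255 = 0.862745
t(5,4) = 4.43 - 4.000·0.862745 = 0.979
Σt over all 9·6 pixels = 110017/850 ≈ 129.4317647
V = pitch²·Σt = 0.57²·110017/850 = 42.052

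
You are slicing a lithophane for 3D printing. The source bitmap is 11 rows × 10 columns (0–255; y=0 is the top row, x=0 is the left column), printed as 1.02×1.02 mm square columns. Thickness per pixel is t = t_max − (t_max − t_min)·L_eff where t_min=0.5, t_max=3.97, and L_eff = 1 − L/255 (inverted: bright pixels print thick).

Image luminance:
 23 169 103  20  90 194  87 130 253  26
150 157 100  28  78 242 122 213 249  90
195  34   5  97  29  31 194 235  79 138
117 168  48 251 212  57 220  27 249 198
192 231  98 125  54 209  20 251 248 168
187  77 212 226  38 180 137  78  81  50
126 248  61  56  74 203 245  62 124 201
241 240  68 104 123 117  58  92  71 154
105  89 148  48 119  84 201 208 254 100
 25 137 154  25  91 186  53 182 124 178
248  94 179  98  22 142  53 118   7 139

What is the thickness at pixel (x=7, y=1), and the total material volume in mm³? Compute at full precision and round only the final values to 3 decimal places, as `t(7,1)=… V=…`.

t(7,1)=3.398 V=258.954

span = t_max - t_min = 3.97 - 0.5 = 3.470
L(7,1) = 213, L_eff = 1 - 213/255 = 0.164706 (inverted)
t(7,1) = 3.97 - 3.470·0.164706 = 3.398
Σt over all 11·10 pixels = 6346903/25500 ≈ 248.8981569
V = pitch²·Σt = 1.02²·6346903/25500 = 258.954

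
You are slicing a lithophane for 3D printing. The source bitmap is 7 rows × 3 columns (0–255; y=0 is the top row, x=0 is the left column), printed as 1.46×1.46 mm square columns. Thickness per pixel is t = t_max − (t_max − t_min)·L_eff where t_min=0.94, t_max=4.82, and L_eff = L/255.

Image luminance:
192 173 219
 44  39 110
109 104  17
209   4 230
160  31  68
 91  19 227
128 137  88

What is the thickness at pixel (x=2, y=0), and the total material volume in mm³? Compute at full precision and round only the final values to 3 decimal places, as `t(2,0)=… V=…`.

span = t_max - t_min = 4.82 - 0.94 = 3.880
L(2,0) = 219, L_eff = 219/255 = 0.858824
t(2,0) = 4.82 - 3.880·0.858824 = 1.488
Σt over all 7·3 pixels = 825149/12750 ≈ 64.7175686
V = pitch²·Σt = 1.46²·825149/12750 = 137.952

t(2,0)=1.488 V=137.952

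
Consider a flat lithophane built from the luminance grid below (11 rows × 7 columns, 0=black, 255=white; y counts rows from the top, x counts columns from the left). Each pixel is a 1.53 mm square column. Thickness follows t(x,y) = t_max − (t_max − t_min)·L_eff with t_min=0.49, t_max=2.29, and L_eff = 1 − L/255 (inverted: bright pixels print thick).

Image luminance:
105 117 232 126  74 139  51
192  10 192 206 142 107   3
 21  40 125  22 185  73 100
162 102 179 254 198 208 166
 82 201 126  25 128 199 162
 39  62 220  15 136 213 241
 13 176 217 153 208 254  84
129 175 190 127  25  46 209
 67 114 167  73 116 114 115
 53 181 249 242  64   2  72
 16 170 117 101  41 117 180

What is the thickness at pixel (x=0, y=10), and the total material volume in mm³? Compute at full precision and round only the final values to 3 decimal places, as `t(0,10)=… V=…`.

span = t_max - t_min = 2.29 - 0.49 = 1.800
L(0,10) = 16, L_eff = 1 - 16/255 = 0.937255 (inverted)
t(0,10) = 2.29 - 1.800·0.937255 = 0.603
Σt over all 11·7 pixels = 7249/68 ≈ 106.6029412
V = pitch²·Σt = 1.53²·7249/68 = 249.547

t(0,10)=0.603 V=249.547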